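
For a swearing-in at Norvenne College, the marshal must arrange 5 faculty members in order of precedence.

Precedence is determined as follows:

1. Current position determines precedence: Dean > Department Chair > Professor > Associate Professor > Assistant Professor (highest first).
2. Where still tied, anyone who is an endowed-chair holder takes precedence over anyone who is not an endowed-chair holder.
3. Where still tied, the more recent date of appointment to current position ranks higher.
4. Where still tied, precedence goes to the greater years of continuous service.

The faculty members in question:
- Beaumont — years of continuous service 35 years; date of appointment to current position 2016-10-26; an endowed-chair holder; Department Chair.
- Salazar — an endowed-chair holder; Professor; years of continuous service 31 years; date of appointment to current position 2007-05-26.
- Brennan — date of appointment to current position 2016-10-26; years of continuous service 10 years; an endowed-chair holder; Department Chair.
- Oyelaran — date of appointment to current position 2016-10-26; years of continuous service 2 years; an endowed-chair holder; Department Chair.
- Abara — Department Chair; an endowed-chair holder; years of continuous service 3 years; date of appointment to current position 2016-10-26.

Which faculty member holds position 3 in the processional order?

Abara

By current position: Beaumont, Brennan, Abara and Oyelaran (Department Chair); then Salazar (Professor).
Beaumont, Brennan, Abara and Oyelaran are each an endowed-chair holder, so the next rule applies.
Beaumont, Brennan, Abara and Oyelaran all have date of appointment to current position 2016-10-26, so the next rule applies.
Among Beaumont, Brennan, Abara and Oyelaran, by years of continuous service (higher first): Beaumont (35 years) before Brennan (10 years) before Abara (3 years) before Oyelaran (2 years).
Order: Beaumont, Brennan, Abara, Oyelaran, Salazar.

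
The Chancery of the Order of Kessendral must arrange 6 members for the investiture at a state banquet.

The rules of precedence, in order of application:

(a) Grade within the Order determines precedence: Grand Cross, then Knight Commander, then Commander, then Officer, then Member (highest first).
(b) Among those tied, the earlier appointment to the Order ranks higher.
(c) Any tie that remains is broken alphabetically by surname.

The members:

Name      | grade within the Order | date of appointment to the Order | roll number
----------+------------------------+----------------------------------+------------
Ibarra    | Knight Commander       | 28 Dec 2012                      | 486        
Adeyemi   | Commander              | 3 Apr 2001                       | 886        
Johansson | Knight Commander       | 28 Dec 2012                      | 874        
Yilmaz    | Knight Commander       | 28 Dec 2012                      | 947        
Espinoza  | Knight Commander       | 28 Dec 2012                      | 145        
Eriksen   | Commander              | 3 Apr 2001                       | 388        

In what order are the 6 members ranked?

Espinoza, Ibarra, Johansson, Yilmaz, Adeyemi, Eriksen

By grade within the Order: Espinoza, Ibarra, Johansson and Yilmaz (Knight Commander); then Adeyemi and Eriksen (Commander).
Espinoza, Ibarra, Johansson and Yilmaz all have date of appointment to the Order 28 Dec 2012, so the next rule applies.
Among Espinoza, Ibarra, Johansson and Yilmaz, alphabetically by surname: Espinoza before Ibarra before Johansson before Yilmaz.
Adeyemi and Eriksen both have date of appointment to the Order 3 Apr 2001, so the next rule applies.
Among Adeyemi and Eriksen, alphabetically by surname: Adeyemi before Eriksen.
Full order: Espinoza, Ibarra, Johansson, Yilmaz, Adeyemi, Eriksen.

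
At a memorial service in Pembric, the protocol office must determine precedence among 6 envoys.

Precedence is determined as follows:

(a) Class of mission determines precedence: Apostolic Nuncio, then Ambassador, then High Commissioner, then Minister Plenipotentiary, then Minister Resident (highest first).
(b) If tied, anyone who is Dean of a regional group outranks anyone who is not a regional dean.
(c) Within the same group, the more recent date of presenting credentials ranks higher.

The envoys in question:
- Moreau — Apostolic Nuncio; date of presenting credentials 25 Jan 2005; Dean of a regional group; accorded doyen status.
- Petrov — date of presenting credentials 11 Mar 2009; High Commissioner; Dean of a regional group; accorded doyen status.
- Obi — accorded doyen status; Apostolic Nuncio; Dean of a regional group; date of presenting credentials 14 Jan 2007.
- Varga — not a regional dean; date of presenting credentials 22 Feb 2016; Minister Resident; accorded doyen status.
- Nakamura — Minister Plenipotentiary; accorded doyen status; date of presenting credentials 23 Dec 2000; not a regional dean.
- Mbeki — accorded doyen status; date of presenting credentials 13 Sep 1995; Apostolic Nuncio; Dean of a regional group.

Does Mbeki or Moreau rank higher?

By class of mission: Obi, Moreau and Mbeki (Apostolic Nuncio); then Petrov (High Commissioner); then Nakamura (Minister Plenipotentiary); then Varga (Minister Resident).
Obi, Moreau and Mbeki are each Dean of a regional group, so the next rule applies.
Among Obi, Moreau and Mbeki, by date of presenting credentials (later first): Obi (14 Jan 2007) before Moreau (25 Jan 2005) before Mbeki (13 Sep 1995).
So Moreau takes precedence.

Moreau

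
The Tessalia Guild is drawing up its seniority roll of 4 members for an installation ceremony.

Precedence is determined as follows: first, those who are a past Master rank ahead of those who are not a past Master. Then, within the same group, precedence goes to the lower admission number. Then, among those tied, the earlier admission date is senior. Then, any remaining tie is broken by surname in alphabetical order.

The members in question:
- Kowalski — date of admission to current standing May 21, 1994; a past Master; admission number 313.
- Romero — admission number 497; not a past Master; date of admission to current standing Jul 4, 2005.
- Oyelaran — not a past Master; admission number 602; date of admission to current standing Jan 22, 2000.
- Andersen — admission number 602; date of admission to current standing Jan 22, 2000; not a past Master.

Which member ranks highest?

Kowalski

By the first rule: Kowalski (a past Master); then Romero, Andersen and Oyelaran (each not a past Master).
Among Romero, Andersen and Oyelaran, by admission number (lower first): Romero (497) before Andersen and Oyelaran (602).
Andersen and Oyelaran both have date of admission to current standing Jan 22, 2000, so the next rule applies.
Among Andersen and Oyelaran, alphabetically by surname: Andersen before Oyelaran.
Order: Kowalski, Romero, Andersen, Oyelaran.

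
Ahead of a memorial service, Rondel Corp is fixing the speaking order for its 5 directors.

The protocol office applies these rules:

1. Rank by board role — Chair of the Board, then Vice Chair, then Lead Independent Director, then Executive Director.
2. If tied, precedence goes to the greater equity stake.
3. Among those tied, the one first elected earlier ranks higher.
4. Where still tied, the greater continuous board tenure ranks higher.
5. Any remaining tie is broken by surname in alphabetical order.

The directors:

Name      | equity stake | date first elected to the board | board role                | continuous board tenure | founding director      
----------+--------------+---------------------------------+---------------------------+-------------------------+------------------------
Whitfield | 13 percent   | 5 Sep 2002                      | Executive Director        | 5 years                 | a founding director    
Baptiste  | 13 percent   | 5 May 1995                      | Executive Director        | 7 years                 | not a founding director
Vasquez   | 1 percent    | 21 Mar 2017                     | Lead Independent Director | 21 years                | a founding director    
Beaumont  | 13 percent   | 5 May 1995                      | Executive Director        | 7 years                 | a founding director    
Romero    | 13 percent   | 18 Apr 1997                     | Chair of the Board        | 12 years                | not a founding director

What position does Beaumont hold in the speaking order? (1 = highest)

By board role: Romero (Chair of the Board); then Vasquez (Lead Independent Director); then Baptiste, Beaumont and Whitfield (Executive Director).
Baptiste, Beaumont and Whitfield all have equity stake 13 percent, so the next rule applies.
Among Baptiste, Beaumont and Whitfield, by date first elected to the board (earlier first): Baptiste and Beaumont (5 May 1995) before Whitfield (5 Sep 2002).
Baptiste and Beaumont both have continuous board tenure 7 years, so the next rule applies.
Among Baptiste and Beaumont, alphabetically by surname: Baptiste before Beaumont.
Order: Romero, Vasquez, Baptiste, Beaumont, Whitfield. So position 4.

4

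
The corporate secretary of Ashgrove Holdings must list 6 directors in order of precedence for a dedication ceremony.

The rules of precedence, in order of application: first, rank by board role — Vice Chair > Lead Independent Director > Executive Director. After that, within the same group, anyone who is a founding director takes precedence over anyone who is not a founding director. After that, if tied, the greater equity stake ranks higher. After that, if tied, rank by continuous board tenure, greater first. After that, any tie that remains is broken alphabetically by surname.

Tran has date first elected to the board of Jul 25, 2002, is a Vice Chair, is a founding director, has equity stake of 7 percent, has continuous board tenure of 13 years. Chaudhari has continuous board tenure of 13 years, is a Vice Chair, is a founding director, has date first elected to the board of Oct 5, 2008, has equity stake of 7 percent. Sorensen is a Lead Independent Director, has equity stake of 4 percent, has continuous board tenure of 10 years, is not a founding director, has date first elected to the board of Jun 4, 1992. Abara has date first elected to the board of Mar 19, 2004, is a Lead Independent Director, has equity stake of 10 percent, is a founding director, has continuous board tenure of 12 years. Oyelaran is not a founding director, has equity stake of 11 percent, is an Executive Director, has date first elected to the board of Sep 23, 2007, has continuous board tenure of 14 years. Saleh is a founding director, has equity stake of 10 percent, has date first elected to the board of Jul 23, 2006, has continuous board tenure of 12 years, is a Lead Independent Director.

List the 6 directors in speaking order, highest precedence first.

By board role: Chaudhari and Tran (Vice Chair); then Abara, Saleh and Sorensen (Lead Independent Director); then Oyelaran (Executive Director).
Chaudhari and Tran are each a founding director, so the next rule applies.
Chaudhari and Tran both have equity stake 7 percent, so the next rule applies.
Chaudhari and Tran both have continuous board tenure 13 years, so the next rule applies.
Among Chaudhari and Tran, alphabetically by surname: Chaudhari before Tran.
Among Abara, Saleh and Sorensen, a founding director before not a founding director: Abara and Saleh (a founding director) before Sorensen (not a founding director).
Abara and Saleh both have equity stake 10 percent, so the next rule applies.
Abara and Saleh both have continuous board tenure 12 years, so the next rule applies.
Among Abara and Saleh, alphabetically by surname: Abara before Saleh.
Full order: Chaudhari, Tran, Abara, Saleh, Sorensen, Oyelaran.

Chaudhari, Tran, Abara, Saleh, Sorensen, Oyelaran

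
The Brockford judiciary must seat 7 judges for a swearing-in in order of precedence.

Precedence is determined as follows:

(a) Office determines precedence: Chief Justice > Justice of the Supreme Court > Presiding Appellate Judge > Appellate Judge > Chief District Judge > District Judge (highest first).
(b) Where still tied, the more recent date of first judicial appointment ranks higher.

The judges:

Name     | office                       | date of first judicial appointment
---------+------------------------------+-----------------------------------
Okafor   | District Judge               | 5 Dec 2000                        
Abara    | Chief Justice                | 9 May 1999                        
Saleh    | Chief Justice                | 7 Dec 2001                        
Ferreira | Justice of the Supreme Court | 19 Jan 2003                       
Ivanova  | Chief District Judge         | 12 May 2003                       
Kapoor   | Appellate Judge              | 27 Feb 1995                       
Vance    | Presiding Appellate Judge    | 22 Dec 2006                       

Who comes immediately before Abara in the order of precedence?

Saleh

By office: Saleh and Abara (Chief Justice); then Ferreira (Justice of the Supreme Court); then Vance (Presiding Appellate Judge); then Kapoor (Appellate Judge); then Ivanova (Chief District Judge); then Okafor (District Judge).
Among Saleh and Abara, by date of first judicial appointment (later first): Saleh (7 Dec 2001) before Abara (9 May 1999).
Order: Saleh, Abara, Ferreira, Vance, Kapoor, Ivanova, Okafor.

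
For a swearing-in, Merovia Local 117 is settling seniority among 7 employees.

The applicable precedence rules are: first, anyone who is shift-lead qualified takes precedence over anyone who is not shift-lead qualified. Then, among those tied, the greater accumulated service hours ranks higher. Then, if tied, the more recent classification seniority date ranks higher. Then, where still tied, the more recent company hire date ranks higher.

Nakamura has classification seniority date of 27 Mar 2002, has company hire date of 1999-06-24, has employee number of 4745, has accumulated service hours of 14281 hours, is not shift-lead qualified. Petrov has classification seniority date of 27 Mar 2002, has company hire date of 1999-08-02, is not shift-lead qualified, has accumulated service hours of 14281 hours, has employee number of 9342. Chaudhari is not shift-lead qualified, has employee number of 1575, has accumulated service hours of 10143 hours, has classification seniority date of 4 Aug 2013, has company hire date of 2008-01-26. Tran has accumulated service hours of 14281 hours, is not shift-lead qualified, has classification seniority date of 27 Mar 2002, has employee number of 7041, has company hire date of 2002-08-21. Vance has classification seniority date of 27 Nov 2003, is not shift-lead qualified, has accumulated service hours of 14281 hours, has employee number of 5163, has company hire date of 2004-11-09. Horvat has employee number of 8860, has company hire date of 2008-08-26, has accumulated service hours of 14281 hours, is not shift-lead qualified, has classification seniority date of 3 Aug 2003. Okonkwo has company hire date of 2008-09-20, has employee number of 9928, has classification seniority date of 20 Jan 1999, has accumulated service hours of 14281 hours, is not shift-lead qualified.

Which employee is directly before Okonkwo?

By the first rule: Vance, Horvat, Tran, Petrov, Nakamura, Okonkwo and Chaudhari (each not shift-lead qualified).
Among Vance, Horvat, Tran, Petrov, Nakamura, Okonkwo and Chaudhari, by accumulated service hours (higher first): Vance, Horvat, Tran, Petrov, Nakamura and Okonkwo (14281 hours) before Chaudhari (10143 hours).
Among Vance, Horvat, Tran, Petrov, Nakamura and Okonkwo, by classification seniority date (later first): Vance (27 Nov 2003) before Horvat (3 Aug 2003) before Tran, Petrov and Nakamura (27 Mar 2002) before Okonkwo (20 Jan 1999).
Among Tran, Petrov and Nakamura, by company hire date (later first): Tran (2002-08-21) before Petrov (1999-08-02) before Nakamura (1999-06-24).
Order: Vance, Horvat, Tran, Petrov, Nakamura, Okonkwo, Chaudhari.

Nakamura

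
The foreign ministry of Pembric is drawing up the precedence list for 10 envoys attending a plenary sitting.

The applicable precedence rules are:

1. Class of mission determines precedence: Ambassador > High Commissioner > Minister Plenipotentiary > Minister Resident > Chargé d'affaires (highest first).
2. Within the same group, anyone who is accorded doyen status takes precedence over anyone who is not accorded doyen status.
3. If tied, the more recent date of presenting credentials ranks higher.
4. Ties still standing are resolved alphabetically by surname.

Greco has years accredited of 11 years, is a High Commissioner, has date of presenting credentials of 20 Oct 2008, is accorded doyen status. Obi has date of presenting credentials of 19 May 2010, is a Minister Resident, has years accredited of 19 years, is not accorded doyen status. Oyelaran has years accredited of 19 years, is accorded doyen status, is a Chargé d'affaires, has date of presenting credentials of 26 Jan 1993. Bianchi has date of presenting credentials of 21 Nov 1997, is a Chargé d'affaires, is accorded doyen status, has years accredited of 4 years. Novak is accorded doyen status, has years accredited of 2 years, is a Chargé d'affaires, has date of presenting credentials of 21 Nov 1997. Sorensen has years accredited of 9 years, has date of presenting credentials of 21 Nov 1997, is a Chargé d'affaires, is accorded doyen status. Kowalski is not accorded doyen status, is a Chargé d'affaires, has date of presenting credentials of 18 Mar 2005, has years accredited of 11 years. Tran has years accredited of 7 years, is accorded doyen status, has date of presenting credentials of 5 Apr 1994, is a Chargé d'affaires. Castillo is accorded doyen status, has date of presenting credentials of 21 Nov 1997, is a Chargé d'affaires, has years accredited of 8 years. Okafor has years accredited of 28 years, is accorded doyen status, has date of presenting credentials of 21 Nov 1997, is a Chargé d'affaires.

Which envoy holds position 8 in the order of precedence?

By class of mission: Greco (High Commissioner); then Obi (Minister Resident); then Bianchi, Castillo, Novak, Okafor, Sorensen, Tran, Oyelaran and Kowalski (Chargé d'affaires).
Among Bianchi, Castillo, Novak, Okafor, Sorensen, Tran, Oyelaran and Kowalski, accorded doyen status before not accorded doyen status: Bianchi, Castillo, Novak, Okafor, Sorensen, Tran and Oyelaran (accorded doyen status) before Kowalski (not accorded doyen status).
Among Bianchi, Castillo, Novak, Okafor, Sorensen, Tran and Oyelaran, by date of presenting credentials (later first): Bianchi, Castillo, Novak, Okafor and Sorensen (21 Nov 1997) before Tran (5 Apr 1994) before Oyelaran (26 Jan 1993).
Among Bianchi, Castillo, Novak, Okafor and Sorensen, alphabetically by surname: Bianchi before Castillo before Novak before Okafor before Sorensen.
Order: Greco, Obi, Bianchi, Castillo, Novak, Okafor, Sorensen, Tran, Oyelaran, Kowalski.

Tran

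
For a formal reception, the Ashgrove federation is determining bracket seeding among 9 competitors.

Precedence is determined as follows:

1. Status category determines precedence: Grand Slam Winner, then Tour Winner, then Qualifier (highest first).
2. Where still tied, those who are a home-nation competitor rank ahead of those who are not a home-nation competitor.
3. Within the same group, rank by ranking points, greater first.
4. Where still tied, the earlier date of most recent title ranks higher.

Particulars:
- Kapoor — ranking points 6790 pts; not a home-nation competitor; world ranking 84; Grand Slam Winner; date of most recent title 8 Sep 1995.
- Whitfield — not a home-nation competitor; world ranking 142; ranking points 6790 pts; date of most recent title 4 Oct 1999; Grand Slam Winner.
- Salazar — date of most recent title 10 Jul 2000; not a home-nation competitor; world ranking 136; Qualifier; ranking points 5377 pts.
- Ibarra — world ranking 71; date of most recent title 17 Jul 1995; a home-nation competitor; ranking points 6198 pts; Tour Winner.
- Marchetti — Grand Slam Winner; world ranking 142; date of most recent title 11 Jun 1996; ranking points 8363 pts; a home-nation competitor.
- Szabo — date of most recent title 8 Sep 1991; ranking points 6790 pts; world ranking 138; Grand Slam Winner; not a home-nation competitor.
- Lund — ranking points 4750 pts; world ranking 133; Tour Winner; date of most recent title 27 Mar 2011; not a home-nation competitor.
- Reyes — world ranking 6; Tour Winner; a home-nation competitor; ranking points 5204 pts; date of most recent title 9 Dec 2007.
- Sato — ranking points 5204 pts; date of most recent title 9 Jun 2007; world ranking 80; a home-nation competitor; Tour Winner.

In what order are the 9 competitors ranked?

By status category: Marchetti, Szabo, Kapoor and Whitfield (Grand Slam Winner); then Ibarra, Sato, Reyes and Lund (Tour Winner); then Salazar (Qualifier).
Among Marchetti, Szabo, Kapoor and Whitfield, a home-nation competitor before not a home-nation competitor: Marchetti (a home-nation competitor) before Szabo, Kapoor and Whitfield (not a home-nation competitor).
Szabo, Kapoor and Whitfield all have ranking points 6790 pts, so the next rule applies.
Among Szabo, Kapoor and Whitfield, by date of most recent title (earlier first): Szabo (8 Sep 1991) before Kapoor (8 Sep 1995) before Whitfield (4 Oct 1999).
Among Ibarra, Sato, Reyes and Lund, a home-nation competitor before not a home-nation competitor: Ibarra, Sato and Reyes (a home-nation competitor) before Lund (not a home-nation competitor).
Among Ibarra, Sato and Reyes, by ranking points (higher first): Ibarra (6198 pts) before Sato and Reyes (5204 pts).
Among Sato and Reyes, by date of most recent title (earlier first): Sato (9 Jun 2007) before Reyes (9 Dec 2007).
Full order: Marchetti, Szabo, Kapoor, Whitfield, Ibarra, Sato, Reyes, Lund, Salazar.

Marchetti, Szabo, Kapoor, Whitfield, Ibarra, Sato, Reyes, Lund, Salazar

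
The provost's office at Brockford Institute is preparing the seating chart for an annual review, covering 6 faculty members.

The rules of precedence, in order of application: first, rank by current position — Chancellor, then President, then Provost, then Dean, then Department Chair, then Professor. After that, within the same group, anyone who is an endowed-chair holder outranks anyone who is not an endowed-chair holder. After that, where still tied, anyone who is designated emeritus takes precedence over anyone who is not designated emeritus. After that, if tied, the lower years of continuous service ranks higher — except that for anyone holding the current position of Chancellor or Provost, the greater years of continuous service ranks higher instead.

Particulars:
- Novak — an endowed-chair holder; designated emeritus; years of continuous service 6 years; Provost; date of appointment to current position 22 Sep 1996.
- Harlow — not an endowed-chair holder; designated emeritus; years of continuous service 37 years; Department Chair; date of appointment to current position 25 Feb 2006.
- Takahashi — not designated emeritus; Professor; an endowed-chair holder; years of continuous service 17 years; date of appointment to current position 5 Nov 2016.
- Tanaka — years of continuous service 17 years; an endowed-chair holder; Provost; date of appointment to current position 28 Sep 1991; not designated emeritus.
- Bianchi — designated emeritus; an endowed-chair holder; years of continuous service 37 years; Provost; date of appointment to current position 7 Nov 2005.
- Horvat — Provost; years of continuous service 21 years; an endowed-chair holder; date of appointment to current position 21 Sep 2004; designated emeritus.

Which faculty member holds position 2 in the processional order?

By current position: Bianchi, Horvat, Novak and Tanaka (Provost); then Harlow (Department Chair); then Takahashi (Professor).
Bianchi, Horvat, Novak and Tanaka are each an endowed-chair holder, so the next rule applies.
Among Bianchi, Horvat, Novak and Tanaka, designated emeritus before not designated emeritus: Bianchi, Horvat and Novak (designated emeritus) before Tanaka (not designated emeritus).
Among Bianchi, Horvat and Novak, by years of continuous service (higher first) (reversed rule for this group): Bianchi (37 years) before Horvat (21 years) before Novak (6 years).
Order: Bianchi, Horvat, Novak, Tanaka, Harlow, Takahashi.

Horvat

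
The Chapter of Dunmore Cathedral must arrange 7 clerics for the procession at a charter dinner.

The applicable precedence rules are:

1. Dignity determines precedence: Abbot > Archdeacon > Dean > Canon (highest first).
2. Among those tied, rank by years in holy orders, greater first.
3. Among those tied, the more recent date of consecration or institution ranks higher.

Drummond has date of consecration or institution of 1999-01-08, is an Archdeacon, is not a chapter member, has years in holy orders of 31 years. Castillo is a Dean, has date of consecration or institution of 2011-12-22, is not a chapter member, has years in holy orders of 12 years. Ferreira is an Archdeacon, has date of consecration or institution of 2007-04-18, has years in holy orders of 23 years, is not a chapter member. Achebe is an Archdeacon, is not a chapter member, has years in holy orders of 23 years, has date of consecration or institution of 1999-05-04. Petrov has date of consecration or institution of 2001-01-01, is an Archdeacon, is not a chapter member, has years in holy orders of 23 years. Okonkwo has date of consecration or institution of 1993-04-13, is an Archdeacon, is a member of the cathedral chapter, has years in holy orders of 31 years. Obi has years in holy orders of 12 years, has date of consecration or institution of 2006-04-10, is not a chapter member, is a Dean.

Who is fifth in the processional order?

By dignity: Drummond, Okonkwo, Ferreira, Petrov and Achebe (Archdeacon); then Castillo and Obi (Dean).
Among Drummond, Okonkwo, Ferreira, Petrov and Achebe, by years in holy orders (higher first): Drummond and Okonkwo (31 years) before Ferreira, Petrov and Achebe (23 years).
Among Drummond and Okonkwo, by date of consecration or institution (later first): Drummond (1999-01-08) before Okonkwo (1993-04-13).
Among Ferreira, Petrov and Achebe, by date of consecration or institution (later first): Ferreira (2007-04-18) before Petrov (2001-01-01) before Achebe (1999-05-04).
Castillo and Obi both have years in holy orders 12 years, so the next rule applies.
Among Castillo and Obi, by date of consecration or institution (later first): Castillo (2011-12-22) before Obi (2006-04-10).
Order: Drummond, Okonkwo, Ferreira, Petrov, Achebe, Castillo, Obi.

Achebe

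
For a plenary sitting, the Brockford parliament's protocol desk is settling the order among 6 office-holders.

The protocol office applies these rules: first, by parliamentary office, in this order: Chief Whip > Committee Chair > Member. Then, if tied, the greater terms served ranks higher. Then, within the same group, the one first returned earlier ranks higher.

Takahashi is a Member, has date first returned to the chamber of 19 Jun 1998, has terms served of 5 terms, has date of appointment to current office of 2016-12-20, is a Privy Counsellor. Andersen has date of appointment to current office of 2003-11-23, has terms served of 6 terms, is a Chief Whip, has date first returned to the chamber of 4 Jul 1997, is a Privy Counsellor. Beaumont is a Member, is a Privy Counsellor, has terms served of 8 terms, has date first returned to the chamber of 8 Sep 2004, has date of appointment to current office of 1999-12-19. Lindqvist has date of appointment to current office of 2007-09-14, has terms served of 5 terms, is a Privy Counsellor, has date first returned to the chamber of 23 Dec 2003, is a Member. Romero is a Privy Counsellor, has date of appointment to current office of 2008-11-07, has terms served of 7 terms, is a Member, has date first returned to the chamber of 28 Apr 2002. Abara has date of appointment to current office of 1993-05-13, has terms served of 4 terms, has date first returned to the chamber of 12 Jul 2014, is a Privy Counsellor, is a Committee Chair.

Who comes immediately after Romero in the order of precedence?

By parliamentary office: Andersen (Chief Whip); then Abara (Committee Chair); then Beaumont, Romero, Takahashi and Lindqvist (Member).
Among Beaumont, Romero, Takahashi and Lindqvist, by terms served (higher first): Beaumont (8 terms) before Romero (7 terms) before Takahashi and Lindqvist (5 terms).
Among Takahashi and Lindqvist, by date first returned to the chamber (earlier first): Takahashi (19 Jun 1998) before Lindqvist (23 Dec 2003).
Order: Andersen, Abara, Beaumont, Romero, Takahashi, Lindqvist.

Takahashi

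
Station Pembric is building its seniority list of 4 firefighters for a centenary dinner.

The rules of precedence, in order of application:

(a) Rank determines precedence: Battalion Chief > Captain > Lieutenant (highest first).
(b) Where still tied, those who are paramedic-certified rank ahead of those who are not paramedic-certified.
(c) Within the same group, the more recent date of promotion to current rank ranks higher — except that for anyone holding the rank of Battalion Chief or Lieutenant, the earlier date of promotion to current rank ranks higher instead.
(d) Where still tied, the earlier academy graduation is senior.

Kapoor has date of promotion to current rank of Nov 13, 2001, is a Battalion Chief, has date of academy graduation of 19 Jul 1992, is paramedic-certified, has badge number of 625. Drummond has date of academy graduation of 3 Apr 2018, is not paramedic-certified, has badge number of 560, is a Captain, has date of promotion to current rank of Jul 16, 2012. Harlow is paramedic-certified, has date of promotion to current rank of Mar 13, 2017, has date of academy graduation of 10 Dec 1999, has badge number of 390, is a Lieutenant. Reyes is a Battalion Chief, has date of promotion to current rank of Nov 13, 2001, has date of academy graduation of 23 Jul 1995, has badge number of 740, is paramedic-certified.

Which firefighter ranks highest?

Kapoor

By rank: Kapoor and Reyes (Battalion Chief); then Drummond (Captain); then Harlow (Lieutenant).
Kapoor and Reyes are each paramedic-certified, so the next rule applies.
Kapoor and Reyes both have date of promotion to current rank Nov 13, 2001, so the next rule applies.
Among Kapoor and Reyes, by date of academy graduation (earlier first): Kapoor (19 Jul 1992) before Reyes (23 Jul 1995).
Order: Kapoor, Reyes, Drummond, Harlow.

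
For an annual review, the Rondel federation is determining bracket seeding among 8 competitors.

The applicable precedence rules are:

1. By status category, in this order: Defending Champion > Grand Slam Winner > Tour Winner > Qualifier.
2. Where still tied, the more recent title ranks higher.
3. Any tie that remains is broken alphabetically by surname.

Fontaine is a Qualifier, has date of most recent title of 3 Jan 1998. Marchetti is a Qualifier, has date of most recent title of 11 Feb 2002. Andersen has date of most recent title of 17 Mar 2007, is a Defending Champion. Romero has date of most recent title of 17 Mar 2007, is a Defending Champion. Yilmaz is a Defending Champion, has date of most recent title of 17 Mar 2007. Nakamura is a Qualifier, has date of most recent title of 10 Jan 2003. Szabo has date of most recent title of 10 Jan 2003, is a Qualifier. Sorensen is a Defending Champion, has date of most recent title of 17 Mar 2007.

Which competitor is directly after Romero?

By status category: Andersen, Romero, Sorensen and Yilmaz (Defending Champion); then Nakamura, Szabo, Marchetti and Fontaine (Qualifier).
Andersen, Romero, Sorensen and Yilmaz all have date of most recent title 17 Mar 2007, so the next rule applies.
Among Andersen, Romero, Sorensen and Yilmaz, alphabetically by surname: Andersen before Romero before Sorensen before Yilmaz.
Among Nakamura, Szabo, Marchetti and Fontaine, by date of most recent title (later first): Nakamura and Szabo (10 Jan 2003) before Marchetti (11 Feb 2002) before Fontaine (3 Jan 1998).
Among Nakamura and Szabo, alphabetically by surname: Nakamura before Szabo.
Order: Andersen, Romero, Sorensen, Yilmaz, Nakamura, Szabo, Marchetti, Fontaine.

Sorensen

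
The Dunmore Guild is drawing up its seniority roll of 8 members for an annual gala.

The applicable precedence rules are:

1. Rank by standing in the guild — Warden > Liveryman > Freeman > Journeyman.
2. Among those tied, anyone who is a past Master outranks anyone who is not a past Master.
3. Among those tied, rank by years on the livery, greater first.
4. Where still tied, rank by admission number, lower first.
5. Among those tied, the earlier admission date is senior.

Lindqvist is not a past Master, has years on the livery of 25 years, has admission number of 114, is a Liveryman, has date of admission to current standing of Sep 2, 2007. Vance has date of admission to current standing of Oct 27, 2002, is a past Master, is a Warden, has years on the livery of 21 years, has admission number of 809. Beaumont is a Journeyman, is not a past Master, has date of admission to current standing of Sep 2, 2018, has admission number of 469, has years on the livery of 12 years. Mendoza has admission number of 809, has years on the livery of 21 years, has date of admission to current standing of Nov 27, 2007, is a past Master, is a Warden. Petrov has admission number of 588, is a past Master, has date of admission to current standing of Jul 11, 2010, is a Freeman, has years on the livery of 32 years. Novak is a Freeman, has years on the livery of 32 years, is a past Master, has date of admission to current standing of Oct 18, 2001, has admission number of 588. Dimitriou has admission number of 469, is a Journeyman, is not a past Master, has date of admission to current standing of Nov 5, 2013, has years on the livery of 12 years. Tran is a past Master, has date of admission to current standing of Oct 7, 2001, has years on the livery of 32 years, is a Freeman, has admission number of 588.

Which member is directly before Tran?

Lindqvist

By standing in the guild: Vance and Mendoza (Warden); then Lindqvist (Liveryman); then Tran, Novak and Petrov (Freeman); then Dimitriou and Beaumont (Journeyman).
Vance and Mendoza are each a past Master, so the next rule applies.
Vance and Mendoza both have years on the livery 21 years, so the next rule applies.
Vance and Mendoza both have admission number 809, so the next rule applies.
Among Vance and Mendoza, by date of admission to current standing (earlier first): Vance (Oct 27, 2002) before Mendoza (Nov 27, 2007).
Tran, Novak and Petrov are each a past Master, so the next rule applies.
Tran, Novak and Petrov all have years on the livery 32 years, so the next rule applies.
Tran, Novak and Petrov all have admission number 588, so the next rule applies.
Among Tran, Novak and Petrov, by date of admission to current standing (earlier first): Tran (Oct 7, 2001) before Novak (Oct 18, 2001) before Petrov (Jul 11, 2010).
Dimitriou and Beaumont are each not a past Master, so the next rule applies.
Dimitriou and Beaumont both have years on the livery 12 years, so the next rule applies.
Dimitriou and Beaumont both have admission number 469, so the next rule applies.
Among Dimitriou and Beaumont, by date of admission to current standing (earlier first): Dimitriou (Nov 5, 2013) before Beaumont (Sep 2, 2018).
Order: Vance, Mendoza, Lindqvist, Tran, Novak, Petrov, Dimitriou, Beaumont.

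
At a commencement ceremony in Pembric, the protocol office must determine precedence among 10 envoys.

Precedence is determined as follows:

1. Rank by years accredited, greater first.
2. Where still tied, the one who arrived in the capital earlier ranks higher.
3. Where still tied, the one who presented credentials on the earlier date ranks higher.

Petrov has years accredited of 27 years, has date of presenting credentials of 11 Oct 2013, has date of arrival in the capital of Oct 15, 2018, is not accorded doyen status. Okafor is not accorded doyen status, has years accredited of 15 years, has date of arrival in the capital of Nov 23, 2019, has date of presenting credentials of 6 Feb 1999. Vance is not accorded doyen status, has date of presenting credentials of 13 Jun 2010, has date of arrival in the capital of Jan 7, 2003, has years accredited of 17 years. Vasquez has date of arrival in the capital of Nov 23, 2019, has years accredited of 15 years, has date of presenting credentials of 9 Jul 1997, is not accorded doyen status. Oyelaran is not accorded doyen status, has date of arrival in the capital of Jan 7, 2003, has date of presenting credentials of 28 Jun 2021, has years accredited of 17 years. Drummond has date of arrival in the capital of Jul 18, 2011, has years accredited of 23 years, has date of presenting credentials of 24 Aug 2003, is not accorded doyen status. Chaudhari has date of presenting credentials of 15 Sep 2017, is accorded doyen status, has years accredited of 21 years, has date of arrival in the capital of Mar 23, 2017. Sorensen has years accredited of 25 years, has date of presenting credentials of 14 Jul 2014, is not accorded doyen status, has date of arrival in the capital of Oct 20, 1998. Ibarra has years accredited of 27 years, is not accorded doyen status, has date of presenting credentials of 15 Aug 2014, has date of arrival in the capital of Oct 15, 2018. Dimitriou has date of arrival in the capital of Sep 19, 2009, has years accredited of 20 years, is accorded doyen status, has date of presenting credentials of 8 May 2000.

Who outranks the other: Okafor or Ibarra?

Ibarra

By years accredited (higher first): Petrov and Ibarra (both 27 years); then Sorensen (25 years); then Drummond (23 years); then Chaudhari (21 years); then Dimitriou (20 years); then Vance and Oyelaran (both 17 years); then Vasquez and Okafor (both 15 years).
Petrov and Ibarra both have date of arrival in the capital Oct 15, 2018, so the next rule applies.
Among Petrov and Ibarra, by date of presenting credentials (earlier first): Petrov (11 Oct 2013) before Ibarra (15 Aug 2014).
Vance and Oyelaran both have date of arrival in the capital Jan 7, 2003, so the next rule applies.
Among Vance and Oyelaran, by date of presenting credentials (earlier first): Vance (13 Jun 2010) before Oyelaran (28 Jun 2021).
Vasquez and Okafor both have date of arrival in the capital Nov 23, 2019, so the next rule applies.
Among Vasquez and Okafor, by date of presenting credentials (earlier first): Vasquez (9 Jul 1997) before Okafor (6 Feb 1999).
So Ibarra takes precedence.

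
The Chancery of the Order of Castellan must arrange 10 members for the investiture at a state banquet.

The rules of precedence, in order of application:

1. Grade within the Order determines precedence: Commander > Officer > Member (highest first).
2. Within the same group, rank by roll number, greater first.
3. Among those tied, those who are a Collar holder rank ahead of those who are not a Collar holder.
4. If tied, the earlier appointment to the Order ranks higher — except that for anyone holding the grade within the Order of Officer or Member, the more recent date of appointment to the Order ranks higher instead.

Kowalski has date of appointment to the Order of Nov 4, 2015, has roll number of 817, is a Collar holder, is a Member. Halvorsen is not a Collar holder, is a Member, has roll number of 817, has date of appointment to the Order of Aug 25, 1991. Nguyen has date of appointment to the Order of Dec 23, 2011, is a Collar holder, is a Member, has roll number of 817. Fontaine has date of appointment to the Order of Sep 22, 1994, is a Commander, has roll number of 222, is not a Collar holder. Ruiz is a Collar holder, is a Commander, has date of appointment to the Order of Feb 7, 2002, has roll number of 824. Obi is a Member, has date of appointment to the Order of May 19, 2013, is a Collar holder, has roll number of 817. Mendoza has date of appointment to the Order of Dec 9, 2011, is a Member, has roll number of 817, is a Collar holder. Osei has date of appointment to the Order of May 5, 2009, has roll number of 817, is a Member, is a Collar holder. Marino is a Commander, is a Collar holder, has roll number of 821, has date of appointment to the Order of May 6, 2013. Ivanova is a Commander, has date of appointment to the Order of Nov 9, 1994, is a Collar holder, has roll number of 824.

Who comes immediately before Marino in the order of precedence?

Ruiz

By grade within the Order: Ivanova, Ruiz, Marino and Fontaine (Commander); then Kowalski, Obi, Nguyen, Mendoza, Osei and Halvorsen (Member).
Among Ivanova, Ruiz, Marino and Fontaine, by roll number (higher first): Ivanova and Ruiz (824) before Marino (821) before Fontaine (222).
Ivanova and Ruiz are each a Collar holder, so the next rule applies.
Among Ivanova and Ruiz, by date of appointment to the Order (earlier first): Ivanova (Nov 9, 1994) before Ruiz (Feb 7, 2002).
Kowalski, Obi, Nguyen, Mendoza, Osei and Halvorsen all have roll number 817, so the next rule applies.
Among Kowalski, Obi, Nguyen, Mendoza, Osei and Halvorsen, a Collar holder before not a Collar holder: Kowalski, Obi, Nguyen, Mendoza and Osei (a Collar holder) before Halvorsen (not a Collar holder).
Among Kowalski, Obi, Nguyen, Mendoza and Osei, by date of appointment to the Order (later first) (reversed rule for this group): Kowalski (Nov 4, 2015) before Obi (May 19, 2013) before Nguyen (Dec 23, 2011) before Mendoza (Dec 9, 2011) before Osei (May 5, 2009).
Order: Ivanova, Ruiz, Marino, Fontaine, Kowalski, Obi, Nguyen, Mendoza, Osei, Halvorsen.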